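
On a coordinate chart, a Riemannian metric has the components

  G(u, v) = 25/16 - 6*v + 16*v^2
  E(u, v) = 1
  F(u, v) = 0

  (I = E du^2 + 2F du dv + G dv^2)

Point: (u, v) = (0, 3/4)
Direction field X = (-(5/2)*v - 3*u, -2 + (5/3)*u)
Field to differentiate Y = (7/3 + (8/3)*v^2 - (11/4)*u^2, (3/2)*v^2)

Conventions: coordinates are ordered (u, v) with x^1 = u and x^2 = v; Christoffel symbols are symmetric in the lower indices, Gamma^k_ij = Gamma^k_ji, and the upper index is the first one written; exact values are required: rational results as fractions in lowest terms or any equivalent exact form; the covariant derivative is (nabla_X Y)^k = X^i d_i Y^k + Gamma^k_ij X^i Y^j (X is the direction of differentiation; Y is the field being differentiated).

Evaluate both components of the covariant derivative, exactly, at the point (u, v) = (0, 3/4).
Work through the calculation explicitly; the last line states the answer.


E = 1, F = 0, G = 97/16 at the point
E_u = 0, E_v = 0, F_u = 0, F_v = 0, G_u = 0, G_v = 18
EG - F^2 = 97/16;  g^inv = (16/97) * [[97/16, 0], [0, 1]]
first-kind symbols [ij,l] = (1/2)(d_i g_jl + d_j g_il - d_l g_ij): [uu,u] = E_u/2 = 0, [uu,v] = F_u - E_v/2 = 0, [uv,u] = E_v/2 = 0, [uv,v] = G_u/2 = 0, [vv,u] = F_v - G_u/2 = 0, [vv,v] = G_v/2 = 9
Gamma^u_ij = (G*[ij,u] - F*[ij,v])/(EG - F^2), Gamma^v_ij = (E*[ij,v] - F*[ij,u])/(EG - F^2)
Gamma_uuu = 0, Gamma_uuv = 0, Gamma_uvv = 0, Gamma_vuu = 0, Gamma_vuv = 0, Gamma_vvv = 144/97
X = (-15/8, -2), Y = (23/6, 27/32) at the point

Answer: (nabla_X Y)^u = -8, (nabla_X Y)^v = -1359/194


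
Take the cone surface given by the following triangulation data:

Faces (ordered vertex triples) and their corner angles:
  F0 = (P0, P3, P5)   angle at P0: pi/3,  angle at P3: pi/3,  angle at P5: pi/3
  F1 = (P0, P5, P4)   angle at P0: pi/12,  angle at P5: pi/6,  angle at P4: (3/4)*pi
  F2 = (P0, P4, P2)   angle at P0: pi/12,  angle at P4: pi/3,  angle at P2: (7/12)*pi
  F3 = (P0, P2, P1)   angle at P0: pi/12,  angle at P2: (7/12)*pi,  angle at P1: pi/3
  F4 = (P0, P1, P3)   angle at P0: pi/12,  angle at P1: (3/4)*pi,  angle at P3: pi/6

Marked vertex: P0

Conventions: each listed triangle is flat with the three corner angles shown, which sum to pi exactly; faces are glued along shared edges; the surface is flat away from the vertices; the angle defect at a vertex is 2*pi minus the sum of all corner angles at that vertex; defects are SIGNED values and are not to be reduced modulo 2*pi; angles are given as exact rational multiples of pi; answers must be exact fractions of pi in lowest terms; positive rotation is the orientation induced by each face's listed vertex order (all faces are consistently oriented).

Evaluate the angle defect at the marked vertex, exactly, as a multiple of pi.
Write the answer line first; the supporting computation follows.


Answer: defect(P0) = (4/3)*pi

Sum of corner angles at P0: (2/3)*pi
defect = 2*pi - (2/3)*pi


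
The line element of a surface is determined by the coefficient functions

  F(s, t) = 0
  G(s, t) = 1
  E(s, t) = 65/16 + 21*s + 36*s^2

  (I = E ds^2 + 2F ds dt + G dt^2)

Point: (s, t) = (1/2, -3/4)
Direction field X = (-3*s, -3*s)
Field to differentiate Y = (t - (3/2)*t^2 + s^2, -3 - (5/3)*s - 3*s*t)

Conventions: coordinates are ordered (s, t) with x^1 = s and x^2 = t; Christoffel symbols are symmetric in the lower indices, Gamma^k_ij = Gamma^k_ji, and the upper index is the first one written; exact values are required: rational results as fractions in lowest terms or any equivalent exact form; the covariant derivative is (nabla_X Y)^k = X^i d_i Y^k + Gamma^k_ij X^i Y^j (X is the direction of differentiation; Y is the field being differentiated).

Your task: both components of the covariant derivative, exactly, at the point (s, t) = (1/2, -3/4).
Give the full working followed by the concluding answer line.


E = 377/16, F = 0, G = 1 at the point
E_s = 57, E_t = 0, F_s = 0, F_t = 0, G_s = 0, G_t = 0
EG - F^2 = 377/16;  g^inv = (16/377) * [[1, 0], [0, 377/16]]
first-kind symbols [ij,l] = (1/2)(d_i g_jl + d_j g_il - d_l g_ij): [ss,s] = E_s/2 = 57/2, [ss,t] = F_s - E_t/2 = 0, [st,s] = E_t/2 = 0, [st,t] = G_s/2 = 0, [tt,s] = F_t - G_s/2 = 0, [tt,t] = G_t/2 = 0
Gamma^s_ij = (G*[ij,s] - F*[ij,t])/(EG - F^2), Gamma^t_ij = (E*[ij,t] - F*[ij,s])/(EG - F^2)
Gamma_sss = 456/377, Gamma_sst = 0, Gamma_stt = 0, Gamma_tss = 0, Gamma_tst = 0, Gamma_ttt = 0
X = (-3/2, -3/2), Y = (-43/32, -65/24) at the point

Answer: (nabla_X Y)^s = -5937/1508, (nabla_X Y)^t = 11/8


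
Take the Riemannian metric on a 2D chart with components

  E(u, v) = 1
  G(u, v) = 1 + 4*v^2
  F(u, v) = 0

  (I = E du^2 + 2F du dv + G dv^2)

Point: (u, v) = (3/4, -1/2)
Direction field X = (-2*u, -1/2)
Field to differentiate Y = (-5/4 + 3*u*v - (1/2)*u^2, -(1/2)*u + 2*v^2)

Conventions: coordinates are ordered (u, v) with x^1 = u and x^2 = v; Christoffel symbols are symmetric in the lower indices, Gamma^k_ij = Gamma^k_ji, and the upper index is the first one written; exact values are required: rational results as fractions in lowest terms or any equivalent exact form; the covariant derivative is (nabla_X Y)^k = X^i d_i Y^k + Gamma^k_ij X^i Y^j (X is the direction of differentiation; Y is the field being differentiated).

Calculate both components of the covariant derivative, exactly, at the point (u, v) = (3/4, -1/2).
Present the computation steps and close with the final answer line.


E = 1, F = 0, G = 2 at the point
E_u = 0, E_v = 0, F_u = 0, F_v = 0, G_u = 0, G_v = -4
EG - F^2 = 2;  g^inv = (1/2) * [[2, 0], [0, 1]]
first-kind symbols [ij,l] = (1/2)(d_i g_jl + d_j g_il - d_l g_ij): [uu,u] = E_u/2 = 0, [uu,v] = F_u - E_v/2 = 0, [uv,u] = E_v/2 = 0, [uv,v] = G_u/2 = 0, [vv,u] = F_v - G_u/2 = 0, [vv,v] = G_v/2 = -2
Gamma^u_ij = (G*[ij,u] - F*[ij,v])/(EG - F^2), Gamma^v_ij = (E*[ij,v] - F*[ij,u])/(EG - F^2)
Gamma_uuu = 0, Gamma_uuv = 0, Gamma_uvv = 0, Gamma_vuu = 0, Gamma_vuv = 0, Gamma_vvv = -1
X = (-3/2, -1/2), Y = (-85/32, 1/8) at the point

Answer: (nabla_X Y)^u = 9/4, (nabla_X Y)^v = 29/16


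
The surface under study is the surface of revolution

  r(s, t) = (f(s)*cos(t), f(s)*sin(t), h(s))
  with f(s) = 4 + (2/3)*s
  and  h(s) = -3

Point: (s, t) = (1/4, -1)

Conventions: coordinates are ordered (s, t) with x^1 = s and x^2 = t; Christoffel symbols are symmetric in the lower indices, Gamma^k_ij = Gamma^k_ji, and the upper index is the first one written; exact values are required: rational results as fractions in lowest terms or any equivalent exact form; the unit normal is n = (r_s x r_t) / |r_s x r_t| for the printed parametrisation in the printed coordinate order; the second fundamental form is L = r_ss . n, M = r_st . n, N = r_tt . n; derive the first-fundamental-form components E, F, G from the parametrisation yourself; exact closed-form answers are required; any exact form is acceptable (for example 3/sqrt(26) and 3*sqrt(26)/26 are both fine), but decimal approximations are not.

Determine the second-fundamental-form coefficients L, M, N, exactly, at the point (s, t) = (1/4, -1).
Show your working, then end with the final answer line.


f = 25/6, f' = 2/3, f'' = 0, h' = 0, h'' = 0
E = 4/9, F = 0, G = 625/36; answer radicand W^2 = 4/9
unnormalised second-form numerators: l = 0, m = 0, n = 0; L = l/sqrt(4/9), and similarly M = m/sqrt(W^2), N = n/sqrt(W^2)

Answer: L = 0, M = 0, N = 0


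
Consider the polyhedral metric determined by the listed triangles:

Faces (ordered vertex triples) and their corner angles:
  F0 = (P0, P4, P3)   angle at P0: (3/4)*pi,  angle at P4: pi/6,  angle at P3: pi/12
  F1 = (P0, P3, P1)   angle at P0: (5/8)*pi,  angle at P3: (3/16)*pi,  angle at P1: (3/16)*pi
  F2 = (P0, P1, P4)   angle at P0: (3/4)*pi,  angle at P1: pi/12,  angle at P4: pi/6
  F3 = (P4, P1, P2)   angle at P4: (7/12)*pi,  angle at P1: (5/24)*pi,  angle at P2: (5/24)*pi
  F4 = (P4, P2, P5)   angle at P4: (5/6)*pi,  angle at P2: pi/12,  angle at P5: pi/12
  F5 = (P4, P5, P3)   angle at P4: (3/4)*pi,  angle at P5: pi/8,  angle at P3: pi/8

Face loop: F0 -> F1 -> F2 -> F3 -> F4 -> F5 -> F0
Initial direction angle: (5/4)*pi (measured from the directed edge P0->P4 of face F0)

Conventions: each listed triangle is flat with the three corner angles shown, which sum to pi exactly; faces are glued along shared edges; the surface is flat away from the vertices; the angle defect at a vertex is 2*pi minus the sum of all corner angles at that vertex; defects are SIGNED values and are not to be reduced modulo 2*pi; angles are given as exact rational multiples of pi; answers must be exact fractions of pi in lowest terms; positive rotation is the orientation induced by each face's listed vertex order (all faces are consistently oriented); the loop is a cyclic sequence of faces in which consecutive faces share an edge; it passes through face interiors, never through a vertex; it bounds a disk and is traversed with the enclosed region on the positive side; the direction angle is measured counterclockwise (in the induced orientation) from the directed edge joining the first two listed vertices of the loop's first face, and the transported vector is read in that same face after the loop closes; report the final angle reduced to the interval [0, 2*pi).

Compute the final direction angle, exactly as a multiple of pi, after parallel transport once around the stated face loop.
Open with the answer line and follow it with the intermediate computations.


Answer: final direction angle = (5/8)*pi

enclosed vertex P0: corner angles sum to (17/8)*pi, defect = 2*pi - (17/8)*pi = -pi/8
enclosed vertex P4: corner angles sum to (5/2)*pi, defect = 2*pi - (5/2)*pi = -pi/2
adding the enclosed defects to the starting angle (mod 2*pi, induced orientation) gives the holonomy
final angle = (5/4)*pi - (5/8)*pi = (5/8)*pi (mod 2*pi)


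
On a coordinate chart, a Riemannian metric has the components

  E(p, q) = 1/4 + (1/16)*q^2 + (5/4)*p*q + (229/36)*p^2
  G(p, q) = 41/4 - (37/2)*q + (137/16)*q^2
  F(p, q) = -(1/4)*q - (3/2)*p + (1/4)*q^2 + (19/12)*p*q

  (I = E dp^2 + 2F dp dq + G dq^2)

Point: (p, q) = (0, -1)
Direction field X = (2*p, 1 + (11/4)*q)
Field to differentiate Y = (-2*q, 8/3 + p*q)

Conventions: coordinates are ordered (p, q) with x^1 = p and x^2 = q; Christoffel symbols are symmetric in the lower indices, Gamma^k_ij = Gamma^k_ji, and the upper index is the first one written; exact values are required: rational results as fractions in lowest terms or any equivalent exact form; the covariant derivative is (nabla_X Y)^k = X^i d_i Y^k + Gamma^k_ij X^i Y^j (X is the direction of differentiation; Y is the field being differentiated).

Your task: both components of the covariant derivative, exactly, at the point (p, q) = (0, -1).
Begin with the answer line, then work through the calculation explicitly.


Answer: (nabla_X Y)^p = 35105/2921, (nabla_X Y)^q = 6174/2921

E = 5/16, F = 1/2, G = 597/16 at the point
E_p = -5/4, E_q = -1/8, F_p = -37/12, F_q = -3/4, G_p = 0, G_q = -285/8
EG - F^2 = 2921/256;  g^inv = (256/2921) * [[597/16, -1/2], [-1/2, 5/16]]
first-kind symbols [ij,l] = (1/2)(d_i g_jl + d_j g_il - d_l g_ij): [pp,p] = E_p/2 = -5/8, [pp,q] = F_p - E_q/2 = -145/48, [pq,p] = E_q/2 = -1/16, [pq,q] = G_p/2 = 0, [qq,p] = F_q - G_p/2 = -3/4, [qq,q] = G_q/2 = -285/16
Gamma^p_ij = (G*[ij,p] - F*[ij,q])/(EG - F^2), Gamma^q_ij = (E*[ij,q] - F*[ij,p])/(EG - F^2)
Gamma_ppp = -16750/8763, Gamma_ppq = -597/2921, Gamma_pqq = -4884/2921, Gamma_qpp = -485/8763, Gamma_qpq = 8/2921, Gamma_qqq = -1329/2921
X = (0, -7/4), Y = (2, 8/3) at the point


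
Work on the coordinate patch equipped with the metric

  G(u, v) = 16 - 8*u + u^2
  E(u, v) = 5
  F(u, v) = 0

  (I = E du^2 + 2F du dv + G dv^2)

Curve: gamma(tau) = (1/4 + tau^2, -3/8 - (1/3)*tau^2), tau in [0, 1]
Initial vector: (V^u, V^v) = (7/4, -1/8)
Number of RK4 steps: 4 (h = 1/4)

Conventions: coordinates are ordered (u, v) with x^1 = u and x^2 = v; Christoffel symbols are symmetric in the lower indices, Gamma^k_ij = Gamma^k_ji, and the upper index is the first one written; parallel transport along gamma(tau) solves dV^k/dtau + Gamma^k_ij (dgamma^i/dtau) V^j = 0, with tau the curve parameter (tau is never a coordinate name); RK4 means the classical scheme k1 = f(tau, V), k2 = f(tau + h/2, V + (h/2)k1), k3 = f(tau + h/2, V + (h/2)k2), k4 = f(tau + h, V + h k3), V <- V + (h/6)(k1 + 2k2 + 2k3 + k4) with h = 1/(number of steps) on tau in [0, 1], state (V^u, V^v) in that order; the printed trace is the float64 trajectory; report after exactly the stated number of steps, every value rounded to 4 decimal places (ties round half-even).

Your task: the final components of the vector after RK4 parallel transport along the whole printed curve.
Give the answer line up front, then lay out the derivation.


Answer: V^u = 1.6995, V^v = -0.3799

gamma'(tau) = (2*tau, -(2/3)*tau); f(tau, V)^k = -Gamma^k_ij(gamma(tau)) gamma'^i(tau) V^j; h = 1/4; intermediate values shown to 6 dp
curve data and Christoffel symbols at the stage parameters:
  tau = 0.000000: gamma = (0.250000, -0.375000), gamma' = (0.000000, 0.000000); Gamma_uuu = 0.000000, Gamma_uuv = 0.000000, Gamma_uvv = 0.750000, Gamma_vuu = 0.000000, Gamma_vuv = -0.266667, Gamma_vvv = 0.000000
  tau = 0.125000: gamma = (0.265625, -0.380208), gamma' = (0.250000, -0.083333); Gamma_uuu = 0.000000, Gamma_uuv = 0.000000, Gamma_uvv = 0.746875, Gamma_vuu = 0.000000, Gamma_vuv = -0.267782, Gamma_vvv = 0.000000
  tau = 0.250000: gamma = (0.312500, -0.395833), gamma' = (0.500000, -0.166667); Gamma_uuu = 0.000000, Gamma_uuv = 0.000000, Gamma_uvv = 0.737500, Gamma_vuu = 0.000000, Gamma_vuv = -0.271186, Gamma_vvv = 0.000000
  tau = 0.375000: gamma = (0.390625, -0.421875), gamma' = (0.750000, -0.250000); Gamma_uuu = 0.000000, Gamma_uuv = 0.000000, Gamma_uvv = 0.721875, Gamma_vuu = 0.000000, Gamma_vuv = -0.277056, Gamma_vvv = 0.000000
  tau = 0.500000: gamma = (0.500000, -0.458333), gamma' = (1.000000, -0.333333); Gamma_uuu = 0.000000, Gamma_uuv = 0.000000, Gamma_uvv = 0.700000, Gamma_vuu = 0.000000, Gamma_vuv = -0.285714, Gamma_vvv = 0.000000
  tau = 0.625000: gamma = (0.640625, -0.505208), gamma' = (1.250000, -0.416667); Gamma_uuu = 0.000000, Gamma_uuv = 0.000000, Gamma_uvv = 0.671875, Gamma_vuu = 0.000000, Gamma_vuv = -0.297674, Gamma_vvv = 0.000000
  tau = 0.750000: gamma = (0.812500, -0.562500), gamma' = (1.500000, -0.500000); Gamma_uuu = 0.000000, Gamma_uuv = 0.000000, Gamma_uvv = 0.637500, Gamma_vuu = 0.000000, Gamma_vuv = -0.313725, Gamma_vvv = 0.000000
  tau = 0.875000: gamma = (1.015625, -0.630208), gamma' = (1.750000, -0.583333); Gamma_uuu = 0.000000, Gamma_uuv = 0.000000, Gamma_uvv = 0.596875, Gamma_vuu = 0.000000, Gamma_vuv = -0.335079, Gamma_vvv = 0.000000
  tau = 1.000000: gamma = (1.250000, -0.708333), gamma' = (2.000000, -0.666667); Gamma_uuu = 0.000000, Gamma_uuv = 0.000000, Gamma_uvv = 0.550000, Gamma_vuu = 0.000000, Gamma_vuv = -0.363636, Gamma_vvv = 0.000000
step 0: V^u = 1.7500, V^v = -0.1250
step 1: k1 = (0.000000, 0.000000), k2 = (-0.007780, -0.047420), k3 = (-0.008149, -0.047795), k4 = (-0.016833, -0.097573); V <- V + (h/6)(k1 + 2k2 + 2k3 + k4): V^u = 1.7480, V^v = -0.1370
step 2: k1 = (-0.016840, -0.097581), k2 = (-0.026926, -0.151928), k3 = (-0.028152, -0.153252), k4 = (-0.040906, -0.215893); V <- V + (h/6)(k1 + 2k2 + 2k3 + k4): V^u = 1.7410, V^v = -0.1755
step 3: k1 = (-0.040948, -0.215948), k2 = (-0.056686, -0.290644), k3 = (-0.059300, -0.293874), k4 = (-0.079357, -0.387927); V <- V + (h/6)(k1 + 2k2 + 2k3 + k4): V^u = 1.7263, V^v = -0.2494
step 4: k1 = (-0.079485, -0.388140), k2 = (-0.103716, -0.510159), k3 = (-0.109026, -0.518510), k4 = (-0.138964, -0.687519); V <- V + (h/6)(k1 + 2k2 + 2k3 + k4): V^u = 1.6995, V^v = -0.3799


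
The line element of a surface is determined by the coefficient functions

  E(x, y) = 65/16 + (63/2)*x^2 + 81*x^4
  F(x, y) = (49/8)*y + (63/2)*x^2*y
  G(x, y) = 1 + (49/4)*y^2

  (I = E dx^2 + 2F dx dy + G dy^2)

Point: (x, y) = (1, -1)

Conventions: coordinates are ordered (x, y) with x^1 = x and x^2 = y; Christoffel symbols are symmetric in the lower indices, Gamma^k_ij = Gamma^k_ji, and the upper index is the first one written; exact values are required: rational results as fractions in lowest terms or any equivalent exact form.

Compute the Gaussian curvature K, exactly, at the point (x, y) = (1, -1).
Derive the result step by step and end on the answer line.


E = 1865/16, F = -301/8, G = 53/4, EG - F^2 = 2061/16 at the point
E_x = 387, E_y = 0, F_x = -63, F_y = 301/8, G_x = 0, G_y = -49/2
E_yy = 0, F_xy = 63, G_xx = 0
Brioschi: K = (det M1 - det M2) / (EG - F^2)^2 with the standard first/second-derivative matrices M1, M2.
M1 = [[-E_yy/2 + F_xy - G_xx/2, E_x/2, F_x - E_y/2], [F_y - G_x/2, E, F], [G_y/2, F, G]] = [[63, 387/2, -63], [301/8, 1865/16, -301/8], [-49/4, -301/8, 53/4]]; det M1 = 63
M2 = [[0, E_y/2, G_x/2], [E_y/2, E, F], [G_x/2, F, G]] = [[0, 0, 0], [0, 1865/16, -301/8], [0, -301/8, 53/4]]; det M2 = 0
det M1 - det M2 = 63; K = 63 / (2061/16)^2 = 1792/471969

Answer: K = 1792/471969


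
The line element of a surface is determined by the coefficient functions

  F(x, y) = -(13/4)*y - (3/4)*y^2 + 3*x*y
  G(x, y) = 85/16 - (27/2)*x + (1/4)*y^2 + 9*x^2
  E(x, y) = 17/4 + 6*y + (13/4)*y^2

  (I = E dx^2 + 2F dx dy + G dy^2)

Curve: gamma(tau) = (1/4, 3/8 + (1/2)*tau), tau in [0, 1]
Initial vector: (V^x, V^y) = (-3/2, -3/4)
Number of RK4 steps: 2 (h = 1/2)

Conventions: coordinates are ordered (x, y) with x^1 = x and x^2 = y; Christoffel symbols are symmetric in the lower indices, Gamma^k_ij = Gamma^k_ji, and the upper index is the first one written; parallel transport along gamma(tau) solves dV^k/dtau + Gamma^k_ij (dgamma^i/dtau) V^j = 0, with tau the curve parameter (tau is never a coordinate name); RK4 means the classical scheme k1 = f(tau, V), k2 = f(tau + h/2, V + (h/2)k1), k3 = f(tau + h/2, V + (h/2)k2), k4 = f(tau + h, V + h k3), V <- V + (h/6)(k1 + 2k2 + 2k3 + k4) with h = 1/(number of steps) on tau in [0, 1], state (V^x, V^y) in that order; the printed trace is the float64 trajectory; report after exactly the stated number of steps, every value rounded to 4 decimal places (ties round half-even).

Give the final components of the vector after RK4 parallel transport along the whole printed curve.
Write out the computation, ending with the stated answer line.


gamma'(tau) = (0, 1/2); f(tau, V)^k = -Gamma^k_ij(gamma(tau)) gamma'^i(tau) V^j; h = 1/2; intermediate values shown to 6 dp
curve data and Christoffel symbols at the stage parameters:
  tau = 0.000000: gamma = (0.250000, 0.375000), gamma' = (0.000000, 0.500000); Gamma_xxx = -0.194973, Gamma_xxy = 0.362662, Gamma_xyy = 0.226115, Gamma_yxx = -1.300551, Gamma_yxy = -1.625839, Gamma_yyy = 0.130004
  tau = 0.250000: gamma = (0.250000, 0.500000), gamma' = (0.000000, 0.500000); Gamma_xxx = -0.241597, Gamma_xxy = 0.289496, Gamma_xyy = 0.181933, Gamma_yxx = -1.355042, Gamma_yxy = -1.593697, Gamma_yyy = 0.150840
  tau = 0.500000: gamma = (0.250000, 0.625000), gamma' = (0.000000, 0.500000); Gamma_xxx = -0.283788, Gamma_xxy = 0.228716, Gamma_xyy = 0.147794, Gamma_yxx = -1.417743, Gamma_yxy = -1.568962, Gamma_yyy = 0.165718
  tau = 0.750000: gamma = (0.250000, 0.750000), gamma' = (0.000000, 0.500000); Gamma_xxx = -0.323133, Gamma_xxy = 0.177535, Gamma_xyy = 0.120986, Gamma_yxx = -1.488169, Gamma_yxy = -1.549718, Gamma_yyy = 0.176242
  tau = 1.000000: gamma = (0.250000, 0.875000), gamma' = (0.000000, 0.500000); Gamma_xxx = -0.360792, Gamma_xxy = 0.133945, Gamma_xyy = 0.099620, Gamma_yxx = -1.566154, Gamma_yxy = -1.534544, Gamma_yyy = 0.183500
step 0: V^x = -1.5000, V^y = -0.7500
step 1: k1 = (0.356790, -1.170627), k2 = (0.299057, -1.045559), k3 = (0.298302, -1.059418), k4 = (0.249047, -0.953680); V <- V + (h/6)(k1 + 2k2 + 2k3 + k4): V^x = -1.3500, V^y = -1.2779
step 2: k1 = (0.248808, -0.953132), k2 = (0.206027, -0.864222), k3 = (0.205631, -0.874468), k4 = (0.168953, -0.799535); V <- V + (h/6)(k1 + 2k2 + 2k3 + k4): V^x = -1.2465, V^y = -1.7137

Answer: V^x = -1.2465, V^y = -1.7137


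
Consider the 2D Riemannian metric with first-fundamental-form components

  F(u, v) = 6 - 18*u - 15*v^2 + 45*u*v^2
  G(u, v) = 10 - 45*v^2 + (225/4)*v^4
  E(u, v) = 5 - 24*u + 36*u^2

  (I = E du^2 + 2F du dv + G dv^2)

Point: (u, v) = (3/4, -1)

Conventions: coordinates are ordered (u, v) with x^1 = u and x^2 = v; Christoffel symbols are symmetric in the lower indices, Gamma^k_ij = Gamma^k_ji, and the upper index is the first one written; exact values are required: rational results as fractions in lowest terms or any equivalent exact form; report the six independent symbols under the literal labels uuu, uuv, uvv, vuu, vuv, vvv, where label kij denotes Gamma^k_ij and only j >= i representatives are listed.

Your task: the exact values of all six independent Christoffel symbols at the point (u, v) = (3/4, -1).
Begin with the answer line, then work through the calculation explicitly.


Answer: Gamma_uuu = 6/11, Gamma_uuv = 0, Gamma_uvv = -15/11, Gamma_vuu = 54/55, Gamma_vuv = 0, Gamma_vvv = -27/11

E = 29/4, F = 45/4, G = 85/4 at the point
E_u = 30, E_v = 0, F_u = 27, F_v = -75/2, G_u = 0, G_v = -135
EG - F^2 = 55/2;  g^inv = (2/55) * [[85/4, -45/4], [-45/4, 29/4]]
first-kind symbols [ij,l] = (1/2)(d_i g_jl + d_j g_il - d_l g_ij): [uu,u] = E_u/2 = 15, [uu,v] = F_u - E_v/2 = 27, [uv,u] = E_v/2 = 0, [uv,v] = G_u/2 = 0, [vv,u] = F_v - G_u/2 = -75/2, [vv,v] = G_v/2 = -135/2
Gamma^u_ij = (G*[ij,u] - F*[ij,v])/(EG - F^2), Gamma^v_ij = (E*[ij,v] - F*[ij,u])/(EG - F^2)


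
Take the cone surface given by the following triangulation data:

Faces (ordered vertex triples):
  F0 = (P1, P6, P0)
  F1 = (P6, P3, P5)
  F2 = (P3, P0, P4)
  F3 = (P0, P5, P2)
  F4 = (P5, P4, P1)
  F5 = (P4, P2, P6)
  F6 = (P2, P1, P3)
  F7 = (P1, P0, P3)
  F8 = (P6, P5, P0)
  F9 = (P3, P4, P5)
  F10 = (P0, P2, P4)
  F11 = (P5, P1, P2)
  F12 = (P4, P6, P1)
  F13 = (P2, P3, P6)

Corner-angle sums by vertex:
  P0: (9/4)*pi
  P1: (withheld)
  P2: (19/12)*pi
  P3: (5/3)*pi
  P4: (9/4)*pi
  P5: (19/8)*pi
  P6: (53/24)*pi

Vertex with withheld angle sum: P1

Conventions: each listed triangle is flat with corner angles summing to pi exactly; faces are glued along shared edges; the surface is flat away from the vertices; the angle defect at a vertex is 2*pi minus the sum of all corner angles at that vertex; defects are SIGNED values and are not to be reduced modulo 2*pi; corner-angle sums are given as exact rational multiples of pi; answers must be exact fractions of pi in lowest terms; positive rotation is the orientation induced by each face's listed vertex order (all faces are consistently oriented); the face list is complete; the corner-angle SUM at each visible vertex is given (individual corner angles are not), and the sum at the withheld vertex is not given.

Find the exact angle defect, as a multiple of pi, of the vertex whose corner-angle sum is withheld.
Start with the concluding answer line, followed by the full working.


Answer: defect(P1) = pi/3

V = 7, E = 21, F = 14; chi = V - E + F = 0
Gauss-Bonnet: total defect = 2*pi*chi = 0; visible defects sum to -pi/3


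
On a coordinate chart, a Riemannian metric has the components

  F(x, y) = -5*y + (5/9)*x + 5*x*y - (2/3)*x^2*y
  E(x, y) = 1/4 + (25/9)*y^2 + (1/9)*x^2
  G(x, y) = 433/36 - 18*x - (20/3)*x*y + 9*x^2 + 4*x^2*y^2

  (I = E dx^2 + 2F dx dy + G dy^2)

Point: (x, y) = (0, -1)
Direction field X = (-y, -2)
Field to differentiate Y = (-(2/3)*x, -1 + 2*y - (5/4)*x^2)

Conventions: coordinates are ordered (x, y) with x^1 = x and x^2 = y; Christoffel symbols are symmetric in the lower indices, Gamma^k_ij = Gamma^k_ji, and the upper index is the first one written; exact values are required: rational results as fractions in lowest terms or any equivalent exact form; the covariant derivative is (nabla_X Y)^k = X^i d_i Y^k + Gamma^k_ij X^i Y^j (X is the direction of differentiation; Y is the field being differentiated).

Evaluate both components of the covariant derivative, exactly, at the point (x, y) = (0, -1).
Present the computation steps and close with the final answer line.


E = 109/36, F = 5, G = 433/36 at the point
E_x = 0, E_y = -50/9, F_x = -40/9, F_y = -5, G_x = -34/3, G_y = 0
EG - F^2 = 14797/1296;  g^inv = (1296/14797) * [[433/36, -5], [-5, 109/36]]
first-kind symbols [ij,l] = (1/2)(d_i g_jl + d_j g_il - d_l g_ij): [xx,x] = E_x/2 = 0, [xx,y] = F_x - E_y/2 = -5/3, [xy,x] = E_y/2 = -25/9, [xy,y] = G_x/2 = -17/3, [yy,x] = F_y - G_x/2 = 2/3, [yy,y] = G_y/2 = 0
Gamma^x_ij = (G*[ij,x] - F*[ij,y])/(EG - F^2), Gamma^y_ij = (E*[ij,y] - F*[ij,x])/(EG - F^2)
Gamma_xxx = 10800/14797, Gamma_xxy = -6580/14797, Gamma_xyy = 10392/14797, Gamma_yxx = -6540/14797, Gamma_yxy = -4236/14797, Gamma_yyy = -4320/14797
X = (1, -2), Y = (0, -3) at the point

Answer: (nabla_X Y)^x = 216682/44391, (nabla_X Y)^y = -72400/14797


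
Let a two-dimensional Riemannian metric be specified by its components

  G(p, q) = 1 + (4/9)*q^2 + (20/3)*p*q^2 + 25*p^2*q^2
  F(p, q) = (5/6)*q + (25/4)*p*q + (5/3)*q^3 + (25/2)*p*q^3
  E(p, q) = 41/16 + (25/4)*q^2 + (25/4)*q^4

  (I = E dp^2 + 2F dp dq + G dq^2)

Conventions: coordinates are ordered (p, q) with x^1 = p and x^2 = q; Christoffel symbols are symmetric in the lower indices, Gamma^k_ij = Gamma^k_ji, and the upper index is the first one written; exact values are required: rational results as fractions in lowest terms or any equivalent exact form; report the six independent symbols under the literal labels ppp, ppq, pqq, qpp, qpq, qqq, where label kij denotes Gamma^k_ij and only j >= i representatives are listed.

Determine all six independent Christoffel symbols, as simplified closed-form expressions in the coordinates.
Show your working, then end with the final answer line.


E = 41/16 + (25/4)*q^2 + (25/4)*q^4; F = (5/6)*q + (25/4)*p*q + (5/3)*q^3 + (25/2)*p*q^3; G = 1 + (4/9)*q^2 + (20/3)*p*q^2 + 25*p^2*q^2
Gamma^k_ij = (1/2) g^{kl} (d_i g_jl + d_j g_il - d_l g_ij), with g^inv = (1/(EG-F^2)) [[G, -F], [-F, E]]
first partials: E_p = 0, E_q = (25/2)*q + 25*q^3, F_p = (25/4)*q + (25/2)*q^3, F_q = 5/6 + (25/4)*p + 5*q^2 + (75/2)*p*q^2, G_p = (20/3)*q^2 + 50*p*q^2, G_q = (8/9)*q + (40/3)*p*q + 50*p^2*q
D = EG - F^2 = 41/16 + (241/36)*q^2 + (20/3)*p*q^2 + (25/4)*q^4 + 25*p^2*q^2
expanded: Gamma^p_pp = (G E_p - 2F F_p + F E_q)/(2D), Gamma^p_pq = (G E_q - F G_p)/(2D), Gamma^p_qq = (2G F_q - G G_p - F G_q)/(2D), Gamma^q_pp = (2E F_p - E E_q - F E_p)/(2D), Gamma^q_pq = (E G_p - F E_q)/(2D), Gamma^q_qq = (E G_q - 2F F_q + F G_p)/(2D); substitute and cancel common factors

Answer: Gamma_ppp = 0, Gamma_ppq = (1800*q^3 + 900*q)/(3600*p^2*q^2 + 960*p*q^2 + 900*q^4 + 964*q^2 + 369), Gamma_pqq = (1800*p*q^2 + 900*p + 240*q^2 + 120)/(3600*p^2*q^2 + 960*p*q^2 + 900*q^4 + 964*q^2 + 369), Gamma_qpp = 0, Gamma_qpq = (3600*p*q^2 + 480*q^2)/(3600*p^2*q^2 + 960*p*q^2 + 900*q^4 + 964*q^2 + 369), Gamma_qqq = (3600*p^2*q + 960*p*q + 64*q)/(3600*p^2*q^2 + 960*p*q^2 + 900*q^4 + 964*q^2 + 369)


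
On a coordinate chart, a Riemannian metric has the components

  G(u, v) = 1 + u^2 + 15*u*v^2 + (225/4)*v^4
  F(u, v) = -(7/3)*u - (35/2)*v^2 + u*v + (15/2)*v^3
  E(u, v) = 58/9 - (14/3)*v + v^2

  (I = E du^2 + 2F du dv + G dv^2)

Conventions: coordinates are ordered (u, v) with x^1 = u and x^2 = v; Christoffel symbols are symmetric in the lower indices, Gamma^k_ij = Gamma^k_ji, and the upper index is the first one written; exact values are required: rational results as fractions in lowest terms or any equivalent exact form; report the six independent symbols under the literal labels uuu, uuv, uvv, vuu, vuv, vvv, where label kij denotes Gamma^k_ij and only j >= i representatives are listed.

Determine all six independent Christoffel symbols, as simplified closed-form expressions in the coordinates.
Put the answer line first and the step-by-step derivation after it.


Answer: Gamma_uuu = 0, Gamma_uuv = (36*v - 84)/(36*u^2 + 540*u*v^2 + 2025*v^4 + 36*v^2 - 168*v + 232), Gamma_uvv = (540*v^2 - 1260*v)/(36*u^2 + 540*u*v^2 + 2025*v^4 + 36*v^2 - 168*v + 232), Gamma_vuu = 0, Gamma_vuv = (36*u + 270*v^2)/(36*u^2 + 540*u*v^2 + 2025*v^4 + 36*v^2 - 168*v + 232), Gamma_vvv = (540*u*v + 4050*v^3)/(36*u^2 + 540*u*v^2 + 2025*v^4 + 36*v^2 - 168*v + 232)

E = 58/9 - (14/3)*v + v^2; F = -(7/3)*u - (35/2)*v^2 + u*v + (15/2)*v^3; G = 1 + u^2 + 15*u*v^2 + (225/4)*v^4
Gamma^k_ij = (1/2) g^{kl} (d_i g_jl + d_j g_il - d_l g_ij), with g^inv = (1/(EG-F^2)) [[G, -F], [-F, E]]
first partials: E_u = 0, E_v = -14/3 + 2*v, F_u = -7/3 + v, F_v = -35*v + u + (45/2)*v^2, G_u = 2*u + 15*v^2, G_v = 30*u*v + 225*v^3
D = EG - F^2 = 58/9 - (14/3)*v + v^2 + u^2 + 15*u*v^2 + (225/4)*v^4
expanded: Gamma^u_uu = (G E_u - 2F F_u + F E_v)/(2D), Gamma^u_uv = (G E_v - F G_u)/(2D), Gamma^u_vv = (2G F_v - G G_u - F G_v)/(2D), Gamma^v_uu = (2E F_u - E E_v - F E_u)/(2D), Gamma^v_uv = (E G_u - F E_v)/(2D), Gamma^v_vv = (E G_v - 2F F_v + F G_u)/(2D); substitute and cancel common factors


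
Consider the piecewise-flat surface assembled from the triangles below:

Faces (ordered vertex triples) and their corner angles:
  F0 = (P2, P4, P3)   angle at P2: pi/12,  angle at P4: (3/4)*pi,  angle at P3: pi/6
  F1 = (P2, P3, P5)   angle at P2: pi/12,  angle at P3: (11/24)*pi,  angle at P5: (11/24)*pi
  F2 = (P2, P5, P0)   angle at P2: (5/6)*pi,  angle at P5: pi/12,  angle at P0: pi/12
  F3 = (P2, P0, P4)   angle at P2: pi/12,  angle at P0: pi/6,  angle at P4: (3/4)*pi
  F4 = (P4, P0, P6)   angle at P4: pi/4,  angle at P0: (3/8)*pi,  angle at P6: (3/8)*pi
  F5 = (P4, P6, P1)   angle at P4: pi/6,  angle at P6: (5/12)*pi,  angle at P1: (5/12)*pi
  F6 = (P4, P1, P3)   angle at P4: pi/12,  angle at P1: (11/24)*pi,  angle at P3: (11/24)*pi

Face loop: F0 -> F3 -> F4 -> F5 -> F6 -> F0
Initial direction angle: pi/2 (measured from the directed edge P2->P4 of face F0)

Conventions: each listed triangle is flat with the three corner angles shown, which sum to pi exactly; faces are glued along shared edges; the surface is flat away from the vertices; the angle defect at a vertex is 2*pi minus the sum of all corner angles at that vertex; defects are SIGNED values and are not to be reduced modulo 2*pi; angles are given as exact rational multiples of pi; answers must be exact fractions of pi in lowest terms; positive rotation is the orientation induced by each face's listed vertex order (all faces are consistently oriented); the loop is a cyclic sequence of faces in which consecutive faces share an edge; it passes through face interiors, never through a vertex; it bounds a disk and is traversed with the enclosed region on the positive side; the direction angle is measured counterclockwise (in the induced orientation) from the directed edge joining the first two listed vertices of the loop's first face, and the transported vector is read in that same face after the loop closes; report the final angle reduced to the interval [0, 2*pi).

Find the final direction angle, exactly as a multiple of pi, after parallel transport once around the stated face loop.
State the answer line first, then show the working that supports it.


Answer: final direction angle = pi/2

enclosed vertex P4: corner angles sum to 2*pi, defect = 2*pi - 2*pi = 0
the rotation equals the total enclosed defect, so the final angle is initial + defects (mod 2*pi)
final angle = pi/2 + 0 = pi/2 (mod 2*pi)


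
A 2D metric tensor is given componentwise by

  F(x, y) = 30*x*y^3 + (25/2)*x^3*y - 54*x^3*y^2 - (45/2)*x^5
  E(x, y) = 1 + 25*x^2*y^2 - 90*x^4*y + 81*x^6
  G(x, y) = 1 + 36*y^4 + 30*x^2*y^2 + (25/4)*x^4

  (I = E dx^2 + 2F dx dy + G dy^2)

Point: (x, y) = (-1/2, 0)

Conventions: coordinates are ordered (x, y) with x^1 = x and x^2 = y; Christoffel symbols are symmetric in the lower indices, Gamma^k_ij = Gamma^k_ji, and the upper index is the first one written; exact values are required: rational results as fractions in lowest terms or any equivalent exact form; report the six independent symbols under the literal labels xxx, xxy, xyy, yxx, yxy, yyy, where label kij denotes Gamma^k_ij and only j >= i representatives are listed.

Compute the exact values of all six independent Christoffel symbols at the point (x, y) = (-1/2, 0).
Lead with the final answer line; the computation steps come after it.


Answer: Gamma_xxx = -243/85, Gamma_xxy = -18/17, Gamma_xyy = 0, Gamma_yxx = -27/17, Gamma_yxy = -10/17, Gamma_yyy = 0

E = 145/64, F = 45/64, G = 89/64 at the point
E_x = -243/16, E_y = -45/8, F_x = -225/32, F_y = -25/16, G_x = -25/8, G_y = 0
EG - F^2 = 85/32;  g^inv = (32/85) * [[89/64, -45/64], [-45/64, 145/64]]
first-kind symbols [ij,l] = (1/2)(d_i g_jl + d_j g_il - d_l g_ij): [xx,x] = E_x/2 = -243/32, [xx,y] = F_x - E_y/2 = -135/32, [xy,x] = E_y/2 = -45/16, [xy,y] = G_x/2 = -25/16, [yy,x] = F_y - G_x/2 = 0, [yy,y] = G_y/2 = 0
Gamma^x_ij = (G*[ij,x] - F*[ij,y])/(EG - F^2), Gamma^y_ij = (E*[ij,y] - F*[ij,x])/(EG - F^2)


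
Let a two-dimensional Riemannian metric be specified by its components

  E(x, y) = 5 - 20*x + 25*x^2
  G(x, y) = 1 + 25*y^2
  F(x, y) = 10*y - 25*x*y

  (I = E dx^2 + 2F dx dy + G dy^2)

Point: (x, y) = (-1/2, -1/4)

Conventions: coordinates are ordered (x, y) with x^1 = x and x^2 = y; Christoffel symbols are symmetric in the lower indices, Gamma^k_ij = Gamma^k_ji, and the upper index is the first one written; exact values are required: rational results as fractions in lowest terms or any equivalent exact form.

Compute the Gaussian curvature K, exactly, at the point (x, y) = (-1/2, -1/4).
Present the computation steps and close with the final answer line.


E = 85/4, F = -45/8, G = 41/16, EG - F^2 = 365/16 at the point
E_x = -45, E_y = 0, F_x = 25/4, F_y = 45/2, G_x = 0, G_y = -25/2
E_yy = 0, F_xy = -25, G_xx = 0
K follows from Brioschi's formula, (det M1 - det M2)/(EG - F^2)^2.
M1 = [[-E_yy/2 + F_xy - G_xx/2, E_x/2, F_x - E_y/2], [F_y - G_x/2, E, F], [G_y/2, F, G]] = [[-25, -45/2, 25/4], [45/2, 85/4, -45/8], [-25/4, -45/8, 41/16]]; det M1 = -25
M2 = [[0, E_y/2, G_x/2], [E_y/2, E, F], [G_x/2, F, G]] = [[0, 0, 0], [0, 85/4, -45/8], [0, -45/8, 41/16]]; det M2 = 0
det M1 - det M2 = -25; K = -25 / (365/16)^2 = -256/5329

Answer: K = -256/5329


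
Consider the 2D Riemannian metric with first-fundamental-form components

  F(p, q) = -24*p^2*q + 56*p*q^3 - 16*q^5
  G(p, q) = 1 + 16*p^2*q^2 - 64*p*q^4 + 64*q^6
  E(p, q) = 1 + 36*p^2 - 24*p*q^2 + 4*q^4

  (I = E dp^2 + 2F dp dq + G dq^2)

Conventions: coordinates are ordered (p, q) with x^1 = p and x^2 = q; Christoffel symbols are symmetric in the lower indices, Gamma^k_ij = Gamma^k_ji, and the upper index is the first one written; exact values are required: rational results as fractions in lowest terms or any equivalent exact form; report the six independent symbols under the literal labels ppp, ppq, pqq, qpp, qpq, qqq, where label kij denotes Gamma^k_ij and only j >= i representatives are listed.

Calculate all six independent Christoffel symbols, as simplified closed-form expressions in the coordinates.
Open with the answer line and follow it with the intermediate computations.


Answer: Gamma_ppp = (36*p - 12*q^2)/(16*p^2*q^2 + 36*p^2 - 64*p*q^4 - 24*p*q^2 + 64*q^6 + 4*q^4 + 1), Gamma_ppq = (-24*p*q + 8*q^3)/(16*p^2*q^2 + 36*p^2 - 64*p*q^4 - 24*p*q^2 + 64*q^6 + 4*q^4 + 1), Gamma_pqq = (-24*p^2 + 152*p*q^2 - 48*q^4)/(16*p^2*q^2 + 36*p^2 - 64*p*q^4 - 24*p*q^2 + 64*q^6 + 4*q^4 + 1), Gamma_qpp = (-24*p*q + 48*q^3)/(16*p^2*q^2 + 36*p^2 - 64*p*q^4 - 24*p*q^2 + 64*q^6 + 4*q^4 + 1), Gamma_qpq = (16*p*q^2 - 32*q^4)/(16*p^2*q^2 + 36*p^2 - 64*p*q^4 - 24*p*q^2 + 64*q^6 + 4*q^4 + 1), Gamma_qqq = (16*p^2*q - 128*p*q^3 + 192*q^5)/(16*p^2*q^2 + 36*p^2 - 64*p*q^4 - 24*p*q^2 + 64*q^6 + 4*q^4 + 1)

E = 1 + 36*p^2 - 24*p*q^2 + 4*q^4; F = -24*p^2*q + 56*p*q^3 - 16*q^5; G = 1 + 16*p^2*q^2 - 64*p*q^4 + 64*q^6
Gamma^k_ij = (1/2) g^{kl} (d_i g_jl + d_j g_il - d_l g_ij), with g^inv = (1/(EG-F^2)) [[G, -F], [-F, E]]
first partials: E_p = 72*p - 24*q^2, E_q = -48*p*q + 16*q^3, F_p = -48*p*q + 56*q^3, F_q = -24*p^2 + 168*p*q^2 - 80*q^4, G_p = 32*p*q^2 - 64*q^4, G_q = 32*p^2*q - 256*p*q^3 + 384*q^5
D = EG - F^2 = 1 + 36*p^2 - 24*p*q^2 + 4*q^4 + 16*p^2*q^2 - 64*p*q^4 + 64*q^6
expanded: Gamma^p_pp = (G E_p - 2F F_p + F E_q)/(2D), Gamma^p_pq = (G E_q - F G_p)/(2D), Gamma^p_qq = (2G F_q - G G_p - F G_q)/(2D), Gamma^q_pp = (2E F_p - E E_q - F E_p)/(2D), Gamma^q_pq = (E G_p - F E_q)/(2D), Gamma^q_qq = (E G_q - 2F F_q + F G_p)/(2D); substitute and cancel common factors


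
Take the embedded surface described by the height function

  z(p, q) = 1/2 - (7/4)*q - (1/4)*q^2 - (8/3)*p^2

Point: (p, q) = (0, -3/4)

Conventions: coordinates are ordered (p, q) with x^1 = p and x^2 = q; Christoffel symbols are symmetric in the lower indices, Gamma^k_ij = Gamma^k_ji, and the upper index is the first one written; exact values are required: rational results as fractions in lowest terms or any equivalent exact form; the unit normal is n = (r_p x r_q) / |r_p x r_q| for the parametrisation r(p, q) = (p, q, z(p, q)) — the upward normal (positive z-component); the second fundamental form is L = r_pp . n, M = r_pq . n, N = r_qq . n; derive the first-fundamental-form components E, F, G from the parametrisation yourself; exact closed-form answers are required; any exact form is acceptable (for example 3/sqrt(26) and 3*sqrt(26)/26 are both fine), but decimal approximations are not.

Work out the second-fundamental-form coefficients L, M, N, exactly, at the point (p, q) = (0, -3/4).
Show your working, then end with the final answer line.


z_p = 0, z_q = -11/8, z_pp = -16/3, z_pq = 0, z_qq = -1/2
E = 1, F = 0, G = 185/64; answer radicand W^2 = 185/64
unnormalised second-form numerators: l = -16/3, m = 0, n = -1/2; L = l/sqrt(185/64), and similarly M = m/sqrt(W^2), N = n/sqrt(W^2)

Answer: L = -128*sqrt(185)/555, M = 0, N = -4*sqrt(185)/185


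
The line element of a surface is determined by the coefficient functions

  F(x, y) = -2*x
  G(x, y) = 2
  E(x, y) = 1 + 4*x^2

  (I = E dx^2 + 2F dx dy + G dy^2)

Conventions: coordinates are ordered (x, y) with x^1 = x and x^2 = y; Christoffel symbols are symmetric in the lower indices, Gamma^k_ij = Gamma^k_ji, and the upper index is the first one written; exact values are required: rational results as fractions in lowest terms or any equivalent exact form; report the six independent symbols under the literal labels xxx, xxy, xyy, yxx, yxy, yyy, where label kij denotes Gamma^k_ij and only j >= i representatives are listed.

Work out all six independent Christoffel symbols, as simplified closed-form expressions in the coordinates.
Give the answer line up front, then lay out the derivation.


Answer: Gamma_xxx = 2*x/(2*x^2 + 1), Gamma_xxy = 0, Gamma_xyy = 0, Gamma_yxx = -1/(2*x^2 + 1), Gamma_yxy = 0, Gamma_yyy = 0

E = 1 + 4*x^2; F = -2*x; G = 2
Gamma^k_ij = (1/2) g^{kl} (d_i g_jl + d_j g_il - d_l g_ij), with g^inv = (1/(EG-F^2)) [[G, -F], [-F, E]]
first partials: E_x = 8*x, E_y = 0, F_x = -2, F_y = 0, G_x = 0, G_y = 0
D = EG - F^2 = 2 + 4*x^2
expanded: Gamma^x_xx = (G E_x - 2F F_x + F E_y)/(2D), Gamma^x_xy = (G E_y - F G_x)/(2D), Gamma^x_yy = (2G F_y - G G_x - F G_y)/(2D), Gamma^y_xx = (2E F_x - E E_y - F E_x)/(2D), Gamma^y_xy = (E G_x - F E_y)/(2D), Gamma^y_yy = (E G_y - 2F F_y + F G_x)/(2D); substitute and cancel common factors


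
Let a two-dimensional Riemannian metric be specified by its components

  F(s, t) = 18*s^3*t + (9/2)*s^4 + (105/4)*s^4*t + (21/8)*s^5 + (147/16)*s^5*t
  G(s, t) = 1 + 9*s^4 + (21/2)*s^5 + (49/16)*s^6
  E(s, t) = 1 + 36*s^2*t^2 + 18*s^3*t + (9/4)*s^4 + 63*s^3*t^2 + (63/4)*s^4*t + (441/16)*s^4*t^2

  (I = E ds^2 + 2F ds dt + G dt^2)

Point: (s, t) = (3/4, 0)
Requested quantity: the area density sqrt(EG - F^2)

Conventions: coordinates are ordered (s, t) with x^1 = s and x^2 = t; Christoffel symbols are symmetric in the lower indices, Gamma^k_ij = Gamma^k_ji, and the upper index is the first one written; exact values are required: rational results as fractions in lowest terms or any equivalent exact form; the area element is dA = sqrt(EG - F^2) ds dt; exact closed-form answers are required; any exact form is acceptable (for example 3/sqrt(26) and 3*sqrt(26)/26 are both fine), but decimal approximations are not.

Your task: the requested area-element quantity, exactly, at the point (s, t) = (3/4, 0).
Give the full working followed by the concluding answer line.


E = 1753/1024, F = 16767/8192, G = 451177/65536; EG - F^2 = 497833/65536

Answer: sqrt(EG - F^2) = sqrt(497833)/256


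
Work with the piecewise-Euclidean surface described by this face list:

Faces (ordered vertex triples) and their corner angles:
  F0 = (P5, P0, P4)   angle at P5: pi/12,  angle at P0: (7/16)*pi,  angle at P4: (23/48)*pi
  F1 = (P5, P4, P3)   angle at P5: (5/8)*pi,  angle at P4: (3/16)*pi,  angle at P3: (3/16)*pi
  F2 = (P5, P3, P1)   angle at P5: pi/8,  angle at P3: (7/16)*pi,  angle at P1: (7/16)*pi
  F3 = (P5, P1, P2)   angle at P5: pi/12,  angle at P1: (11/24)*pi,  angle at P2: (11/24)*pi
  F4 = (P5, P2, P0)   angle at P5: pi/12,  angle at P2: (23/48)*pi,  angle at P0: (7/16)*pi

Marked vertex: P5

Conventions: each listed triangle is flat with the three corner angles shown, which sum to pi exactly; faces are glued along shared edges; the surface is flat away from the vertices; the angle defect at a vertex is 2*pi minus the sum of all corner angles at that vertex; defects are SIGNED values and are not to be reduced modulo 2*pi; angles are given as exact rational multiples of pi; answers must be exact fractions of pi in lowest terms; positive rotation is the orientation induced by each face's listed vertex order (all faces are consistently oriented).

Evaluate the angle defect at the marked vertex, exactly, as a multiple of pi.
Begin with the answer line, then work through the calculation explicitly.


Answer: defect(P5) = pi

Sum of corner angles at P5: pi
defect = 2*pi - pi
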